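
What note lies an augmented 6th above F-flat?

D

F up a major sixth is D, so the target letter is D.
From Fb, an augmented sixth is 10 semitones up: D.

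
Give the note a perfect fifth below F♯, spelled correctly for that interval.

B

F down a perfect fifth is Bb, so the target letter is B.
From F#, a perfect fifth is 7 semitones down: B.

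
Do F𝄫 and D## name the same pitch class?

Two spellings are enharmonically equivalent only if they share a pitch class.
Here Fbb → 3, D## → 4; 3 ≠ 4, so they are not.

No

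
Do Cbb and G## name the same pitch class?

No

Cbb is pitch class 10; G## is pitch class 9.
The pitch classes differ (10 vs. 9), so they are not enharmonic equivalents.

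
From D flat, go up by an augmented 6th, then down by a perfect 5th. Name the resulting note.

An augmented sixth up from Db is B (letter B, 10 semitones up).
A perfect fifth down from B is E (letter E, 7 semitones down).

E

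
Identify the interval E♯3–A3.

diminished fourth

Counting letters E–F–G–A gives a fourth.
E#→A = 4 semitones, 1 narrower than the perfect fourth (5), so diminished.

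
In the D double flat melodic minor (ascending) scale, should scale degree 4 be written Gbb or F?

Gbb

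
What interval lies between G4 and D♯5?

augmented fifth

Counting letters G–A–B–C–D gives a fifth.
G→D# = 8 semitones, 1 wider than the perfect fifth (7), so augmented.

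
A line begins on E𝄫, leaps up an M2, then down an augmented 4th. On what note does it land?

Cbb

A major second up from Ebb is Fb (letter F, 2 semitones up).
An augmented fourth down from Fb is Cbb (letter C, 6 semitones down).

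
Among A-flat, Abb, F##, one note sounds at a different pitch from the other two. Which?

In 12-tone equal temperament, enharmonic equivalents share a pitch class. Ab is pitch class 8; Abb is pitch class 7; F## is pitch class 7.
Abb and F## share pitch class 7, while Ab is pitch class 8.

Ab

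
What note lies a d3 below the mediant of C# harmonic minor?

C##

The mediant of C# harmonic minor is E.
A diminished third (2 semitones) below E lands on the letter C, giving C##.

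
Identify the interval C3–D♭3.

minor second

Counting letters C–D gives a second.
C→Db = 1 semitone, 1 narrower than the major second (2), so minor.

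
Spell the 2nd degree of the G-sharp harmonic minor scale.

The G# harmonic minor scale runs G# A# B C# D# E F##.
Degree 2 is A#.

A#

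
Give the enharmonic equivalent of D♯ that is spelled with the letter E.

Eb

D# is pitch class 3. The letter E alone is pitch class 4.
To reach pitch class 3 from E requires an offset of -1 semitone, i.e. flat: Eb.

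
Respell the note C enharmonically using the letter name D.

Dbb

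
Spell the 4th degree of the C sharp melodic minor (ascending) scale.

The C# melodic minor (ascending) scale runs C# D# E F# G# A# B#.
Degree 4 is F#.

F#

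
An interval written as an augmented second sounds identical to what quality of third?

minor

An augmented second spans 3 semitones.
A third spanning 3 semitones is minor (the major third is 4).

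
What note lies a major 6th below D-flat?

D down a major sixth is F, so the target letter is F.
From Db, a major sixth is 9 semitones down: Fb.

Fb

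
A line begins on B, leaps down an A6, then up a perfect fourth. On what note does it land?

An augmented sixth down from B is Db (letter D, 10 semitones down).
A perfect fourth up from Db is Gb (letter G, 5 semitones up).

Gb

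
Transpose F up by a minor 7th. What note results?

A seventh above F lands on the letter E.
A minor seventh spans 10 semitones, so F moves to pitch class 3. On the letter E that is Eb.

Eb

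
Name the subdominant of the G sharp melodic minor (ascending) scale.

C#

Degree 4 takes the letter 3 steps above G, which is C.
In melodic minor (ascending), degree 4 sits 5 semitones above the tonic. G# + 5 semitones is pitch class 1, spelled on C as C#.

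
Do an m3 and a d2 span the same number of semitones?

A minor third spans 3 semitones; a diminished second spans 0.
The spans differ, so they are not enharmonic equivalents.

No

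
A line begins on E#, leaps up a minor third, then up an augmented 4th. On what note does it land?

A minor third up from E# is G# (letter G, 3 semitones up).
An augmented fourth up from G# is C## (letter C, 6 semitones up).

C##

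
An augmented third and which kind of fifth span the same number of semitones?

doubly diminished

An augmented third spans 5 semitones.
A fifth spanning 5 semitones is doubly diminished (the perfect fifth is 7).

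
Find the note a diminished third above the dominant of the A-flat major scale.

The dominant of Ab major is Eb.
A diminished third (2 semitones) above Eb lands on the letter G, giving Gbb.

Gbb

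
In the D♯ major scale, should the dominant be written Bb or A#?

A#

Each scale degree takes a distinct letter name. Degree 5 of a scale on D must use the letter A.
A# and Bb are enharmonically the same pitch, but only A# uses the letter A, so it is the correct spelling here.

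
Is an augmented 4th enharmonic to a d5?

An augmented fourth spans 6 semitones; a diminished fifth spans 6.
They are enharmonically equivalent.

Yes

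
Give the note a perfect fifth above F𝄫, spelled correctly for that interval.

F up a perfect fifth is C, so the target letter is C.
From Fbb, a perfect fifth is 7 semitones up: Cbb.

Cbb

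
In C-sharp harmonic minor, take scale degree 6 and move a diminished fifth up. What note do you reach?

Eb

Scale degree 6 of C# harmonic minor is A.
A diminished fifth (6 semitones) above A lands on the letter E, giving Eb.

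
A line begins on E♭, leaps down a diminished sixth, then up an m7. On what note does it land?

F#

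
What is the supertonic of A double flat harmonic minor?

The Abb harmonic minor scale runs Abb Bbb Cbb Dbb Ebb Fbb Gb.
Degree 2 is Bbb.

Bbb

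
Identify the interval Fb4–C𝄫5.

The letter names run F→C, a span of 4 letter steps, so the interval is some kind of fifth.
Fb to Cbb is 6 semitones. A perfect fifth is 7, so 6 makes it diminished.

diminished fifth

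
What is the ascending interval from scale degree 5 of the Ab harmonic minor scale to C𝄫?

diminished sixth

Scale degree 5 of Ab harmonic minor is Eb.
Eb up to Cbb: letters E→C make it a sixth; 7 semitones makes it diminished.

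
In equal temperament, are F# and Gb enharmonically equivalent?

F# = pitch class 6 and Gb = pitch class 6 — the same pitch class, so they are enharmonic equivalents.

Yes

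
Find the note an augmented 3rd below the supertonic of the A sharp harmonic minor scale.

G

The supertonic of A# harmonic minor is B#.
An augmented third (5 semitones) below B# lands on the letter G, giving G.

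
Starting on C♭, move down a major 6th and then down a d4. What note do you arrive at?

A major sixth down from Cb is Ebb (letter E, 9 semitones down).
A diminished fourth down from Ebb is Bb (letter B, 4 semitones down).

Bb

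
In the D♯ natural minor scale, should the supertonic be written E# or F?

Each scale degree takes a distinct letter name. Degree 2 of a scale on D must use the letter E.
E# and F are enharmonically the same pitch, but only E# uses the letter E, so it is the correct spelling here.

E#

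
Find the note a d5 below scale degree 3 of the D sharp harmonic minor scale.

B#

Scale degree 3 of D# harmonic minor is F#.
A diminished fifth (6 semitones) below F# lands on the letter B, giving B#.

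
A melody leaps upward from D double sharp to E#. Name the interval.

Counting letters D–E gives a second.
D##→E# = 1 semitone, 1 narrower than the major second (2), so minor.

minor second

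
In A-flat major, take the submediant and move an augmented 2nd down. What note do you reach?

Ebb

The submediant of Ab major is F.
An augmented second (3 semitones) below F lands on the letter E, giving Ebb.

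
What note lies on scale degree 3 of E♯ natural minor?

G#

Degree 3 takes the letter 2 steps above E, which is G.
In natural minor, degree 3 sits 3 semitones above the tonic. E# + 3 semitones is pitch class 8, spelled on G as G#.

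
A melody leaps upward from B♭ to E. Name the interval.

augmented fourth

The letter names run B→E, a span of 3 letter steps, so the interval is some kind of fourth.
Bb to E is 6 semitones. A perfect fourth is 5, so 6 makes it augmented.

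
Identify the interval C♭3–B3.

augmented seventh

Counting letters C–D–E–F–G–A–B gives a seventh.
Cb→B = 12 semitones, 1 wider than the major seventh (11), so augmented.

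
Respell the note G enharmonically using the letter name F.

Plain F sits 2 semitones below G, so on the letter F the same pitch needs a double sharp: F##.

F##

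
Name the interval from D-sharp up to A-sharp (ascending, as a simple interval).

perfect fifth

The letter names run D→A, a span of 4 letter steps, so the interval is some kind of fifth.
D# to A# is 7 semitones. A perfect fifth is 7, so 7 makes it perfect.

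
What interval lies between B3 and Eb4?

diminished fourth

Counting letters B–C–D–E gives a fourth.
B→Eb = 4 semitones, 1 narrower than the perfect fourth (5), so diminished.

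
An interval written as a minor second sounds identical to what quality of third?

doubly diminished

A minor second spans 1 semitone.
A third spanning 1 semitone is doubly diminished (the major third is 4).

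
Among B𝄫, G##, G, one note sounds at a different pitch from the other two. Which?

In 12-tone equal temperament, enharmonic equivalents share a pitch class. Bbb is pitch class 9; G## is pitch class 9; G is pitch class 7.
Bbb and G## share pitch class 9, while G is pitch class 7.

G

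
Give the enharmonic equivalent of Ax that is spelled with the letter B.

A## is pitch class 11. The letter B alone is pitch class 11.
Pitch class 11 on B needs no accidental: B.

B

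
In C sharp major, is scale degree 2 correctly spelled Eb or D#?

Each scale degree takes a distinct letter name. Degree 2 of a scale on C must use the letter D.
D# and Eb are enharmonically the same pitch, but only D# uses the letter D, so it is the correct spelling here.

D#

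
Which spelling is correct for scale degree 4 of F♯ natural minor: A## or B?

Each scale degree takes a distinct letter name. Degree 4 of a scale on F must use the letter B.
B and A## are enharmonically the same pitch, but only B uses the letter B, so it is the correct spelling here.

B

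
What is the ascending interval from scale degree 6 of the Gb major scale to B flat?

perfect fifth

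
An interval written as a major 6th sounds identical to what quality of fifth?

A major sixth spans 9 semitones.
A fifth spanning 9 semitones is doubly augmented (the perfect fifth is 7).

doubly augmented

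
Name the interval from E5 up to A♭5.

diminished fourth

The letter names run E→A, a span of 3 letter steps, so the interval is some kind of fourth.
E to Ab is 4 semitones. A perfect fourth is 5, so 4 makes it diminished.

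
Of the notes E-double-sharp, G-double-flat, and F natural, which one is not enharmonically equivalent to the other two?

In 12-tone equal temperament, enharmonic equivalents share a pitch class. E## is pitch class 6; Gbb is pitch class 5; F is pitch class 5.
Gbb and F share pitch class 5, while E## is pitch class 6.

E##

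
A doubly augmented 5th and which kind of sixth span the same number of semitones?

major

A doubly augmented fifth spans 9 semitones.
A sixth spanning 9 semitones is major (the major sixth is 9).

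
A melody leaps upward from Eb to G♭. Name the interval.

Counting letters E–F–G gives a third.
Eb→Gb = 3 semitones, 1 narrower than the major third (4), so minor.

minor third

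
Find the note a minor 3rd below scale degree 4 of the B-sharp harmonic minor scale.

Scale degree 4 of B# harmonic minor is E#.
A minor third (3 semitones) below E# lands on the letter C, giving C##.

C##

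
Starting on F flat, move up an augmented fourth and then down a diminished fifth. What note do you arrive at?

E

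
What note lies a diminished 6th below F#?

A##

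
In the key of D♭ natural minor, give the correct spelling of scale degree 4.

The Db natural minor scale runs Db Eb Fb Gb Ab Bbb Cb.
Degree 4 is Gb.

Gb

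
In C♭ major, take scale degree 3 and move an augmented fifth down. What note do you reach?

Scale degree 3 of Cb major is Eb.
An augmented fifth (8 semitones) below Eb lands on the letter A, giving Abb.

Abb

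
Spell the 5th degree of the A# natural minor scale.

E#

The A# natural minor scale runs A# B# C# D# E# F# G#.
Degree 5 is E#.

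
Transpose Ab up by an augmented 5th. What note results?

A up a perfect fifth is E, so the target letter is E.
From Ab, an augmented fifth is 8 semitones up: E.

E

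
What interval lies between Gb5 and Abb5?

Counting letters G–A gives a second.
Gb→Abb = 1 semitone, 1 narrower than the major second (2), so minor.

minor second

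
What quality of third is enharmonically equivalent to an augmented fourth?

doubly augmented

An augmented fourth spans 6 semitones.
A third spanning 6 semitones is doubly augmented (the major third is 4).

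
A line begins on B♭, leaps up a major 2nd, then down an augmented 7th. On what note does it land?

A major second up from Bb is C (letter C, 2 semitones up).
An augmented seventh down from C is Dbb (letter D, 12 semitones down).

Dbb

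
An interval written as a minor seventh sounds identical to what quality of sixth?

A minor seventh spans 10 semitones.
A sixth spanning 10 semitones is augmented (the major sixth is 9).

augmented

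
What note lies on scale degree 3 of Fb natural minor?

Abb

Degree 3 takes the letter 2 steps above F, which is A.
In natural minor, degree 3 sits 3 semitones above the tonic. Fb + 3 semitones is pitch class 7, spelled on A as Abb.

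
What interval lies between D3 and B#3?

The letter names run D→B, a span of 5 letter steps, so the interval is some kind of sixth.
D to B# is 10 semitones. A major sixth is 9, so 10 makes it augmented.

augmented sixth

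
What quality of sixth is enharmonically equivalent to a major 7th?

A major seventh spans 11 semitones.
A sixth spanning 11 semitones is doubly augmented (the major sixth is 9).

doubly augmented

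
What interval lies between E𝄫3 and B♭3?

augmented fifth

The letter names run E→B, a span of 4 letter steps, so the interval is some kind of fifth.
Ebb to Bb is 8 semitones. A perfect fifth is 7, so 8 makes it augmented.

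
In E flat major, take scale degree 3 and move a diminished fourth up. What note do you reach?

Cb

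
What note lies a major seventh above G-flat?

G up a major seventh is F#, so the target letter is F.
From Gb, a major seventh is 11 semitones up: F.

F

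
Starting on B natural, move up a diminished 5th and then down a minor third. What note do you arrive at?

D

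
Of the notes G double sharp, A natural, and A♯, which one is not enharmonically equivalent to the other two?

In 12-tone equal temperament, enharmonic equivalents share a pitch class. G## is pitch class 9; A is pitch class 9; A# is pitch class 10.
G## and A share pitch class 9, while A# is pitch class 10.

A#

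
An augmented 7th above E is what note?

E up a major seventh is D#, so the target letter is D.
From E, an augmented seventh is 12 semitones up: D##.

D##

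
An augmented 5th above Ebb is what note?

A fifth above E lands on the letter B.
An augmented fifth spans 8 semitones, so Ebb moves to pitch class 10. On the letter B that is Bb.

Bb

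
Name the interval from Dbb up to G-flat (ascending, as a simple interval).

Counting letters D–E–F–G gives a fourth.
Dbb→Gb = 6 semitones, 1 wider than the perfect fourth (5), so augmented.

augmented fourth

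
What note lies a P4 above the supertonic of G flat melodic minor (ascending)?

Db

The supertonic of Gb melodic minor (ascending) is Ab.
A perfect fourth (5 semitones) above Ab lands on the letter D, giving Db.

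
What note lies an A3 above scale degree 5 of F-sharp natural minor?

E##

Scale degree 5 of F# natural minor is C#.
An augmented third (5 semitones) above C# lands on the letter E, giving E##.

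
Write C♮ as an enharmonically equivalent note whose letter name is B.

B#

C is pitch class 0. The letter B alone is pitch class 11.
To reach pitch class 0 from B requires an offset of +1 semitone, i.e. sharp: B#.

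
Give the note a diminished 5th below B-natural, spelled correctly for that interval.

E#

B down a perfect fifth is E, so the target letter is E.
From B, a diminished fifth is 6 semitones down: E#.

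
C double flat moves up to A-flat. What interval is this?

Counting letters C–D–E–F–G–A gives a sixth.
Cbb→Ab = 10 semitones, 1 wider than the major sixth (9), so augmented.

augmented sixth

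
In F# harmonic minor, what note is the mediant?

Degree 3 takes the letter 2 steps above F, which is A.
In harmonic minor, degree 3 sits 3 semitones above the tonic. F# + 3 semitones is pitch class 9, spelled on A as A.

A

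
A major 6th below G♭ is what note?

A sixth below G lands on the letter B.
A major sixth spans 9 semitones, so Gb moves to pitch class 9. On the letter B that is Bbb.

Bbb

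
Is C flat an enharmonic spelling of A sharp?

No

Cb is pitch class 11; A# is pitch class 10.
The pitch classes differ (11 vs. 10), so they are not enharmonic equivalents.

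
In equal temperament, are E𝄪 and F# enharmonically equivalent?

E## = pitch class 6 and F# = pitch class 6 — the same pitch class, so they are enharmonic equivalents.

Yes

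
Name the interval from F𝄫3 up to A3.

doubly augmented third

The letter names run F→A, a span of 2 letter steps, so the interval is some kind of third.
Fbb to A is 6 semitones. A major third is 4, so 6 makes it doubly augmented.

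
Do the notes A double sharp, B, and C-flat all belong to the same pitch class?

Yes

A## is pitch class 11; B is pitch class 11; Cb is pitch class 11.
All spellings map to pitch class 11, so they are enharmonically equivalent.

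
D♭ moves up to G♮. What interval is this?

The letter names run D→G, a span of 3 letter steps, so the interval is some kind of fourth.
Db to G is 6 semitones. A perfect fourth is 5, so 6 makes it augmented.

augmented fourth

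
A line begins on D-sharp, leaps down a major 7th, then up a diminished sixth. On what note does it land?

A major seventh down from D# is E (letter E, 11 semitones down).
A diminished sixth up from E is Cb (letter C, 7 semitones up).

Cb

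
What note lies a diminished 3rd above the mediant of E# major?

The mediant of E# major is G##.
A diminished third (2 semitones) above G## lands on the letter B, giving B.

B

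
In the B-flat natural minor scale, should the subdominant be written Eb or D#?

Eb

Each scale degree takes a distinct letter name. Degree 4 of a scale on B must use the letter E.
Eb and D# are enharmonically the same pitch, but only Eb uses the letter E, so it is the correct spelling here.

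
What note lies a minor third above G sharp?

B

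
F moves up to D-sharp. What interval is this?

augmented sixth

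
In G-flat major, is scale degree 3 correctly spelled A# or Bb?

Bb

Each scale degree takes a distinct letter name. Degree 3 of a scale on G must use the letter B.
Bb and A# are enharmonically the same pitch, but only Bb uses the letter B, so it is the correct spelling here.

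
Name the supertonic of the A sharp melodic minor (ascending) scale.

The A# melodic minor (ascending) scale runs A# B# C# D# E# F## G##.
Degree 2 is B#.

B#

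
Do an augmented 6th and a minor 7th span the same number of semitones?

Yes

An augmented sixth spans 10 semitones; a minor seventh spans 10.
They are enharmonically equivalent.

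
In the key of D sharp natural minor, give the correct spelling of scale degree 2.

E#

Degree 2 takes the letter 1 step above D, which is E.
In natural minor, degree 2 sits 2 semitones above the tonic. D# + 2 semitones is pitch class 5, spelled on E as E#.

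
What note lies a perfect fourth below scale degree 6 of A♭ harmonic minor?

Cb

Scale degree 6 of Ab harmonic minor is Fb.
A perfect fourth (5 semitones) below Fb lands on the letter C, giving Cb.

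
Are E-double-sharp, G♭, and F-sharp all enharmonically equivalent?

Yes

E## is pitch class 6; Gb is pitch class 6; F# is pitch class 6.
All spellings map to pitch class 6, so they are enharmonically equivalent.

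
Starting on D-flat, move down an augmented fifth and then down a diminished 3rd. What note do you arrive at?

An augmented fifth down from Db is Gbb (letter G, 8 semitones down).
A diminished third down from Gbb is Eb (letter E, 2 semitones down).

Eb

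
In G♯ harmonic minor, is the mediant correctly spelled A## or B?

B

Each scale degree takes a distinct letter name. Degree 3 of a scale on G must use the letter B.
B and A## are enharmonically the same pitch, but only B uses the letter B, so it is the correct spelling here.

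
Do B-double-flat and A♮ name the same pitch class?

Bbb is pitch class 9; A is pitch class 9.
All spellings map to pitch class 9, so they are enharmonically equivalent.

Yes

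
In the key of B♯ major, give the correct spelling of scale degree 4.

E#

Degree 4 takes the letter 3 steps above B, which is E.
In major, degree 4 sits 5 semitones above the tonic. B# + 5 semitones is pitch class 5, spelled on E as E#.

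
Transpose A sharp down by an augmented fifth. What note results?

D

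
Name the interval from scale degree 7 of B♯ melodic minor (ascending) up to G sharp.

Scale degree 7 of B# melodic minor (ascending) is A##.
A## up to G#: letters A→G make it a seventh; 9 semitones makes it diminished.

diminished seventh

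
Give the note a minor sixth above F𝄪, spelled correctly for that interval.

D#

F up a major sixth is D, so the target letter is D.
From F##, a minor sixth is 8 semitones up: D#.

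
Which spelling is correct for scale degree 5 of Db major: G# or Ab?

Each scale degree takes a distinct letter name. Degree 5 of a scale on D must use the letter A.
Ab and G# are enharmonically the same pitch, but only Ab uses the letter A, so it is the correct spelling here.

Ab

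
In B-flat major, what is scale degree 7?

A

Degree 7 takes the letter 6 steps above B, which is A.
In major, degree 7 sits 11 semitones above the tonic. Bb + 11 semitones is pitch class 9, spelled on A as A.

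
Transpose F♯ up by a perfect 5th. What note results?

C#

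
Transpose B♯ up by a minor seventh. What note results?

A#

A seventh above B lands on the letter A.
A minor seventh spans 10 semitones, so B# moves to pitch class 10. On the letter A that is A#.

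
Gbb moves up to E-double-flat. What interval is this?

major sixth

Counting letters G–A–B–C–D–E gives a sixth.
Gbb→Ebb = 9 semitones, exactly the major sixth.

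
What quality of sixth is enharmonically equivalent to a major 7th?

doubly augmented

A major seventh spans 11 semitones.
A sixth spanning 11 semitones is doubly augmented (the major sixth is 9).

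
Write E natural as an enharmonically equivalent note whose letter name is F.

Fb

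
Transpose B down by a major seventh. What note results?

C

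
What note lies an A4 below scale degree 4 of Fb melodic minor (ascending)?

Fbb

Scale degree 4 of Fb melodic minor (ascending) is Bbb.
An augmented fourth (6 semitones) below Bbb lands on the letter F, giving Fbb.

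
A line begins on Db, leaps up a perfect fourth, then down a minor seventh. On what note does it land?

A perfect fourth up from Db is Gb (letter G, 5 semitones up).
A minor seventh down from Gb is Ab (letter A, 10 semitones down).

Ab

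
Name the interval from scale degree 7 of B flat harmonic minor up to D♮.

Scale degree 7 of Bb harmonic minor is A.
A up to D: letters A→D make it a fourth; 5 semitones makes it perfect.

perfect fourth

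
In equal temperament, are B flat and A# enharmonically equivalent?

Bb is pitch class 10; A# is pitch class 10.
All spellings map to pitch class 10, so they are enharmonically equivalent.

Yes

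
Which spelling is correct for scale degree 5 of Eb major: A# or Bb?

Each scale degree takes a distinct letter name. Degree 5 of a scale on E must use the letter B.
Bb and A# are enharmonically the same pitch, but only Bb uses the letter B, so it is the correct spelling here.

Bb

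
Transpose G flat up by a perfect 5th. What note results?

G up a perfect fifth is D, so the target letter is D.
From Gb, a perfect fifth is 7 semitones up: Db.

Db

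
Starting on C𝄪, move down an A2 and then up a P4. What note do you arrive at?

An augmented second down from C## is B (letter B, 3 semitones down).
A perfect fourth up from B is E (letter E, 5 semitones up).

E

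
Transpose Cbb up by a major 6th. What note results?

Abb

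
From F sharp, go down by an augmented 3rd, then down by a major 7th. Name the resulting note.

An augmented third down from F# is Db (letter D, 5 semitones down).
A major seventh down from Db is Ebb (letter E, 11 semitones down).

Ebb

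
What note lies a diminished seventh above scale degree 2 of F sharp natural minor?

F

Scale degree 2 of F# natural minor is G#.
A diminished seventh (9 semitones) above G# lands on the letter F, giving F.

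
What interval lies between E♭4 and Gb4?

minor third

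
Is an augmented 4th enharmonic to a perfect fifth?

No

An augmented fourth spans 6 semitones; a perfect fifth spans 7.
The spans differ, so they are not enharmonic equivalents.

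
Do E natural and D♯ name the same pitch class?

No

E is pitch class 4; D# is pitch class 3.
The pitch classes differ (4 vs. 3), so they are not enharmonic equivalents.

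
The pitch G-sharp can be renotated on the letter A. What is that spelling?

Ab

G# is pitch class 8. The letter A alone is pitch class 9.
To reach pitch class 8 from A requires an offset of -1 semitone, i.e. flat: Ab.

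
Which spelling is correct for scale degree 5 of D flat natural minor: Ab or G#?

Ab

Each scale degree takes a distinct letter name. Degree 5 of a scale on D must use the letter A.
Ab and G# are enharmonically the same pitch, but only Ab uses the letter A, so it is the correct spelling here.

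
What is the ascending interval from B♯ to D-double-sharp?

The letter names run B→D, a span of 2 letter steps, so the interval is some kind of third.
B# to D## is 4 semitones. A major third is 4, so 4 makes it major.

major third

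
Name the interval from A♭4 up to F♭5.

The letter names run A→F, a span of 5 letter steps, so the interval is some kind of sixth.
Ab to Fb is 8 semitones. A major sixth is 9, so 8 makes it minor.

minor sixth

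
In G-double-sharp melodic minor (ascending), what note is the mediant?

B#

Degree 3 takes the letter 2 steps above G, which is B.
In melodic minor (ascending), degree 3 sits 3 semitones above the tonic. G## + 3 semitones is pitch class 0, spelled on B as B#.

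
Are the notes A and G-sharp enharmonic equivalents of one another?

Two spellings are enharmonically equivalent only if they share a pitch class.
Here A → 9, G# → 8; 8 ≠ 9, so they are not.

No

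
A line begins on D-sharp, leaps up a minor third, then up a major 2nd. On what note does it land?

G#

A minor third up from D# is F# (letter F, 3 semitones up).
A major second up from F# is G# (letter G, 2 semitones up).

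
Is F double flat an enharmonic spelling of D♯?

Fbb is pitch class 3; D# is pitch class 3.
All spellings map to pitch class 3, so they are enharmonically equivalent.

Yes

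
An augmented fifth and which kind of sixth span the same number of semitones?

An augmented fifth spans 8 semitones.
A sixth spanning 8 semitones is minor (the major sixth is 9).

minor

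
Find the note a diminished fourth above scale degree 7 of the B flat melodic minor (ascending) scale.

Db

Scale degree 7 of Bb melodic minor (ascending) is A.
A diminished fourth (4 semitones) above A lands on the letter D, giving Db.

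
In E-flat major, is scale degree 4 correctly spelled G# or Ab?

Each scale degree takes a distinct letter name. Degree 4 of a scale on E must use the letter A.
Ab and G# are enharmonically the same pitch, but only Ab uses the letter A, so it is the correct spelling here.

Ab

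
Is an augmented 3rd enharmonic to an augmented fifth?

An augmented third spans 5 semitones; an augmented fifth spans 8.
The spans differ, so they are not enharmonic equivalents.

No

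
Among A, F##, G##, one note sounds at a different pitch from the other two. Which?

In 12-tone equal temperament, enharmonic equivalents share a pitch class. A is pitch class 9; F## is pitch class 7; G## is pitch class 9.
A and G## share pitch class 9, while F## is pitch class 7.

F##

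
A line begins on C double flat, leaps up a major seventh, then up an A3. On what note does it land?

A major seventh up from Cbb is Bbb (letter B, 11 semitones up).
An augmented third up from Bbb is D (letter D, 5 semitones up).

D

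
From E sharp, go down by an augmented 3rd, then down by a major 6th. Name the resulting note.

Eb

An augmented third down from E# is C (letter C, 5 semitones down).
A major sixth down from C is Eb (letter E, 9 semitones down).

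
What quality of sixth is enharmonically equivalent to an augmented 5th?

minor

An augmented fifth spans 8 semitones.
A sixth spanning 8 semitones is minor (the major sixth is 9).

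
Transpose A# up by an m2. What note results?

B

A second above A lands on the letter B.
A minor second spans 1 semitone, so A# moves to pitch class 11. On the letter B that is B.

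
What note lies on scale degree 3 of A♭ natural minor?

Cb

Degree 3 takes the letter 2 steps above A, which is C.
In natural minor, degree 3 sits 3 semitones above the tonic. Ab + 3 semitones is pitch class 11, spelled on C as Cb.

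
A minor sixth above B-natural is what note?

G

B up a major sixth is G#, so the target letter is G.
From B, a minor sixth is 8 semitones up: G.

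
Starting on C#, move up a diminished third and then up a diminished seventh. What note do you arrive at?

Dbb

A diminished third up from C# is Eb (letter E, 2 semitones up).
A diminished seventh up from Eb is Dbb (letter D, 9 semitones up).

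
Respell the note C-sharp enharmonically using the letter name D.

Db

Plain D sits 1 semitone above C#, so on the letter D the same pitch needs a flat: Db.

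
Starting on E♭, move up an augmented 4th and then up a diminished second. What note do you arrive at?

Bbb

An augmented fourth up from Eb is A (letter A, 6 semitones up).
A diminished second up from A is Bbb (letter B, 0 semitones up).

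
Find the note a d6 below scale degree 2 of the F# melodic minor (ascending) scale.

Scale degree 2 of F# melodic minor (ascending) is G#.
A diminished sixth (7 semitones) below G# lands on the letter B, giving B##.

B##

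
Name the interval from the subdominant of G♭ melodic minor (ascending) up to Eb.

The subdominant of Gb melodic minor (ascending) is Cb.
Cb up to Eb: letters C→E make it a third; 4 semitones makes it major.

major third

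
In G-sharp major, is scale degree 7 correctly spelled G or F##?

F##

Each scale degree takes a distinct letter name. Degree 7 of a scale on G must use the letter F.
F## and G are enharmonically the same pitch, but only F## uses the letter F, so it is the correct spelling here.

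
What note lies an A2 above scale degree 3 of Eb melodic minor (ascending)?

A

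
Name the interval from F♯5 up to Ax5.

augmented third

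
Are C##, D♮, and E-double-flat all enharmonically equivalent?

Yes

C## is pitch class 2; D is pitch class 2; Ebb is pitch class 2.
All spellings map to pitch class 2, so they are enharmonically equivalent.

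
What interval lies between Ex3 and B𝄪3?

Counting letters E–F–G–A–B gives a fifth.
E##→B## = 7 semitones, exactly the perfect fifth.

perfect fifth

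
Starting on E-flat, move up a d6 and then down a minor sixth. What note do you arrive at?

A diminished sixth up from Eb is Cbb (letter C, 7 semitones up).
A minor sixth down from Cbb is Ebb (letter E, 8 semitones down).

Ebb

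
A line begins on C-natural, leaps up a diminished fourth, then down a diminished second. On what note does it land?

A diminished fourth up from C is Fb (letter F, 4 semitones up).
A diminished second down from Fb is E (letter E, 0 semitones down).

E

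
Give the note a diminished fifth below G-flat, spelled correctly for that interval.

C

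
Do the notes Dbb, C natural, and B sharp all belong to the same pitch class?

Yes

Dbb = pitch class 0 and C = pitch class 0 and B# = pitch class 0 — the same pitch class, so they are enharmonic equivalents.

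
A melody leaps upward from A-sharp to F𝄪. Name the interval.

The letter names run A→F, a span of 5 letter steps, so the interval is some kind of sixth.
A# to F## is 9 semitones. A major sixth is 9, so 9 makes it major.

major sixth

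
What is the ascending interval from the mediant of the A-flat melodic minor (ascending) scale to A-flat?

The mediant of Ab melodic minor (ascending) is Cb.
Cb up to Ab: letters C→A make it a sixth; 9 semitones makes it major.

major sixth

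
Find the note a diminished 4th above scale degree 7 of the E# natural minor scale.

Scale degree 7 of E# natural minor is D#.
A diminished fourth (4 semitones) above D# lands on the letter G, giving G.

G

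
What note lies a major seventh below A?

A down a major seventh is Bb, so the target letter is B.
From A, a major seventh is 11 semitones down: Bb.

Bb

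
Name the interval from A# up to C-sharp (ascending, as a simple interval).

The letter names run A→C, a span of 2 letter steps, so the interval is some kind of third.
A# to C# is 3 semitones. A major third is 4, so 3 makes it minor.

minor third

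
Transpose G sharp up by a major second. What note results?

A#

A second above G lands on the letter A.
A major second spans 2 semitones, so G# moves to pitch class 10. On the letter A that is A#.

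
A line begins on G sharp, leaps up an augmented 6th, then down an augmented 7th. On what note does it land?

F#

An augmented sixth up from G# is E## (letter E, 10 semitones up).
An augmented seventh down from E## is F# (letter F, 12 semitones down).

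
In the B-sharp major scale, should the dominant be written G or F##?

Each scale degree takes a distinct letter name. Degree 5 of a scale on B must use the letter F.
F## and G are enharmonically the same pitch, but only F## uses the letter F, so it is the correct spelling here.

F##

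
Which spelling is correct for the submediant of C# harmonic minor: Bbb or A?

A

Each scale degree takes a distinct letter name. Degree 6 of a scale on C must use the letter A.
A and Bbb are enharmonically the same pitch, but only A uses the letter A, so it is the correct spelling here.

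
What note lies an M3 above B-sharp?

A third above B lands on the letter D.
A major third spans 4 semitones, so B# moves to pitch class 4. On the letter D that is D##.

D##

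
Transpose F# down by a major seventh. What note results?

A seventh below F lands on the letter G.
A major seventh spans 11 semitones, so F# moves to pitch class 7. On the letter G that is G.

G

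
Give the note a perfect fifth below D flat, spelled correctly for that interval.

D down a perfect fifth is G, so the target letter is G.
From Db, a perfect fifth is 7 semitones down: Gb.

Gb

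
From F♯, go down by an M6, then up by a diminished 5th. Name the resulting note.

A major sixth down from F# is A (letter A, 9 semitones down).
A diminished fifth up from A is Eb (letter E, 6 semitones up).

Eb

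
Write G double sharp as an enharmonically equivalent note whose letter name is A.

A

Plain A sits at the same pitch as G##, so on the letter A the same pitch needs a natural: A.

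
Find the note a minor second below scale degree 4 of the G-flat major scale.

Bb

Scale degree 4 of Gb major is Cb.
A minor second (1 semitone) below Cb lands on the letter B, giving Bb.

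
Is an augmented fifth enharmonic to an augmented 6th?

No

An augmented fifth spans 8 semitones; an augmented sixth spans 10.
The spans differ, so they are not enharmonic equivalents.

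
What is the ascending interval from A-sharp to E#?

Counting letters A–B–C–D–E gives a fifth.
A#→E# = 7 semitones, exactly the perfect fifth.

perfect fifth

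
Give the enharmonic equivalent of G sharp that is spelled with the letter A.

Ab

Plain A sits 1 semitone above G#, so on the letter A the same pitch needs a flat: Ab.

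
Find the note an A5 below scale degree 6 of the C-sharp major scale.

D

Scale degree 6 of C# major is A#.
An augmented fifth (8 semitones) below A# lands on the letter D, giving D.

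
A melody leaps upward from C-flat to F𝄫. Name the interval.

Counting letters C–D–E–F gives a fourth.
Cb→Fbb = 4 semitones, 1 narrower than the perfect fourth (5), so diminished.

diminished fourth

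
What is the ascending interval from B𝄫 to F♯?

doubly augmented fifth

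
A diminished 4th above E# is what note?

A

E up a perfect fourth is A, so the target letter is A.
From E#, a diminished fourth is 4 semitones up: A.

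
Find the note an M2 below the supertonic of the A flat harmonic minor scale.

Ab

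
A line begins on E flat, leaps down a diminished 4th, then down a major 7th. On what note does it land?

C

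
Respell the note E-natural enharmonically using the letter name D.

E is pitch class 4. The letter D alone is pitch class 2.
To reach pitch class 4 from D requires an offset of +2 semitones, i.e. double sharp: D##.

D##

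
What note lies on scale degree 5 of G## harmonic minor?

Degree 5 takes the letter 4 steps above G, which is D.
In harmonic minor, degree 5 sits 7 semitones above the tonic. G## + 7 semitones is pitch class 4, spelled on D as D##.

D##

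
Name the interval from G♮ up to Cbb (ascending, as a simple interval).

doubly diminished fourth

The letter names run G→C, a span of 3 letter steps, so the interval is some kind of fourth.
G to Cbb is 3 semitones. A perfect fourth is 5, so 3 makes it doubly diminished.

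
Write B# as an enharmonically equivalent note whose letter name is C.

C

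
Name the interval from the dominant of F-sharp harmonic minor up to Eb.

diminished third

The dominant of F# harmonic minor is C#.
C# up to Eb: letters C→E make it a third; 2 semitones makes it diminished.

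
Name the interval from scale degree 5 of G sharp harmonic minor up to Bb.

diminished sixth

Scale degree 5 of G# harmonic minor is D#.
D# up to Bb: letters D→B make it a sixth; 7 semitones makes it diminished.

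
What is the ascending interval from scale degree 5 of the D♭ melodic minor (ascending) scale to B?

Scale degree 5 of Db melodic minor (ascending) is Ab.
Ab up to B: letters A→B make it a second; 3 semitones makes it augmented.

augmented second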